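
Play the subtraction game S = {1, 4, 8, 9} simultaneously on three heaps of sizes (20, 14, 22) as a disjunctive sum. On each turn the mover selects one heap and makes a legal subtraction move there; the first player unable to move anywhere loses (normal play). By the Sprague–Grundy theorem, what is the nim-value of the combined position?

3

All heaps use S = {1, 4, 8, 9}:
n :  0  1  2  3  4  5  6  7  8  9 10 11 12 13 14 15 16 17 18 19 20 21 22
G :  0  1  0  1  2  0  1  0  1  2  3  2  0  1  2  3  2  0  1  0  1  2  0
Heap A: G(20) = 1.
Heap B: G(14) = 2.
Heap C: G(22) = 0.
Combined Grundy value = 1 ⊕ 2 ⊕ 0 = 3.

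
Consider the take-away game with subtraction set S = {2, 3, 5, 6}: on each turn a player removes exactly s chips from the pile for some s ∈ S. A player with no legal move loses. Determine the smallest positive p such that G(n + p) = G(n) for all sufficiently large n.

G(0) = 0
G(1) = mex{} = 0
G(2) = mex{0} = 1
G(3) = mex{0,0} = 1
G(4) = mex{1,0} = 2
G(5) = mex{1,1,0} = 2
G(6) = mex{2,1,0,0} = 3
G(7) = mex{2,2,1,0} = 3
G(8) = mex{3,2,1,1} = 0
G(9) = mex{3,3,2,1} = 0
G(10) = mex{0,3,2,2} = 1
G(11) = mex{0,0,3,2} = 1
G(12) = mex{1,0,3,3} = 2
G(13) = mex{1,1,0,3} = 2
G(14) = mex{2,1,0,0} = 3
G(15) = mex{2,2,1,0} = 3
G(16) = mex{3,2,1,1} = 0
G(17) = mex{3,3,2,1} = 0
G(n+8) = G(n) holds for n = 0,…,5 (a full window of length max(S) = 6), so the sequence is purely periodic with period 8.

8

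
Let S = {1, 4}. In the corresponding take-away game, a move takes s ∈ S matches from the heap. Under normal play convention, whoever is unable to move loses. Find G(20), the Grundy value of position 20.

n :  0  1  2  3  4  5  6  7  8  9 10 11 12 13 14 15 16 17 18 19 20
G :  0  1  0  1  2  0  1  0  1  2  0  1  0  1  2  0  1  0  1  2  0

0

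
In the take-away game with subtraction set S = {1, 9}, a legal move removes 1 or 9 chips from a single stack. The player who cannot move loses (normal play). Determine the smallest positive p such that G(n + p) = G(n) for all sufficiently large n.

G(0) = 0
G(1) = mex{0} = 1
G(2) = mex{1} = 0
G(3) = mex{0} = 1
G(4) = mex{1} = 0
G(5) = mex{0} = 1
G(6) = mex{1} = 0
G(7) = mex{0} = 1
G(8) = mex{1} = 0
G(9) = mex{0,0} = 1
G(10) = mex{1,1} = 0
G(11) = mex{0,0} = 1
G(12) = mex{1,1} = 0
G(13) = mex{0,0} = 1
G(14) = mex{1,1} = 0
G(n+2) = G(n) holds for n = 0,…,8 (a full window of length max(S) = 9), so the sequence is purely periodic with period 2.

2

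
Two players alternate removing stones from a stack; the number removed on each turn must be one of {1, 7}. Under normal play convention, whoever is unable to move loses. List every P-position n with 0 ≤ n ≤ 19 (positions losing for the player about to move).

0, 2, 4, 6, 8, 10, 12, 14, 16, 18

n :  0  1  2  3  4  5  6  7  8  9 10 11 12 13 14 15 16 17 18 19
G :  0  1  0  1  0  1  0  1  0  1  0  1  0  1  0  1  0  1  0  1
P-positions are exactly the n with G(n) = 0.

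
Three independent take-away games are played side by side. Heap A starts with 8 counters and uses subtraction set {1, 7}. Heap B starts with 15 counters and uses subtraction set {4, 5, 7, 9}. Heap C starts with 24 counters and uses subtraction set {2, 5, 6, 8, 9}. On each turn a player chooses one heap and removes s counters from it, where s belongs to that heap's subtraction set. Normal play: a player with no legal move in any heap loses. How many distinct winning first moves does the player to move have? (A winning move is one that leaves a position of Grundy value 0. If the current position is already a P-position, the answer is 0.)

Heap A, S = {1, 7}:
G(0) = 0
G(1) = mex{0} = 1
G(2) = mex{1} = 0
G(3) = mex{0} = 1
G(4) = mex{1} = 0
G(5) = mex{0} = 1
G(6) = mex{1} = 0
G(7) = mex{0,0} = 1
G(8) = mex{1,1} = 0
G_A(8) = 0.
Heap B, S = {4, 5, 7, 9}:
G(0) = 0
G(1) = mex{} = 0
G(2) = mex{} = 0
G(3) = mex{} = 0
G(4) = mex{0} = 1
G(5) = mex{0,0} = 1
G(6) = mex{0,0} = 1
G(7) = mex{0,0,0} = 1
G(8) = mex{1,0,0} = 2
G(9) = mex{1,1,0,0} = 2
G(10) = mex{1,1,0,0} = 2
G(11) = mex{1,1,1,0} = 2
G(12) = mex{2,1,1,0} = 3
G(13) = mex{2,2,1,1} = 0
G(14) = mex{2,2,1,1} = 0
G(15) = mex{2,2,2,1} = 0
G_B(15) = 0.
Heap C, S = {2, 5, 6, 8, 9}:
G(0) = 0
G(1) = mex{} = 0
G(2) = mex{0} = 1
G(3) = mex{0} = 1
G(4) = mex{1} = 0
G(5) = mex{1,0} = 2
G(6) = mex{0,0,0} = 1
G(7) = mex{2,1,0} = 3
G(8) = mex{1,1,1,0} = 2
G(9) = mex{3,0,1,0,0} = 2
G(10) = mex{2,2,0,1,0} = 3
G(11) = mex{2,1,2,1,1} = 0
G(12) = mex{3,3,1,0,1} = 2
G(13) = mex{0,2,3,2,0} = 1
G(14) = mex{2,2,2,1,2} = 0
G(15) = mex{1,3,2,3,1} = 0
G(16) = mex{0,0,3,2,3} = 1
G(17) = mex{0,2,0,2,2} = 1
G(18) = mex{1,1,2,3,2} = 0
G(19) = mex{1,0,1,0,3} = 2
G(20) = mex{0,0,0,2,0} = 1
G(21) = mex{2,1,0,1,2} = 3
G(22) = mex{1,1,1,0,1} = 2
G(23) = mex{3,0,1,0,0} = 2
G(24) = mex{2,2,0,1,0} = 3
G_C(24) = 3.
Combined Grundy value = 0 ⊕ 0 ⊕ 3 = 3.
A winning move leaves total XOR = 0, i.e. changes one component's Grundy value g to g ⊕ X where X is the current total.
Heap A: need g' = 0⊕3 = 3. Options: 8−1→G=1, 8−7→G=1. Hits: 0.
Heap B: need g' = 0⊕3 = 3. Options: 15−4→G=2, 15−5→G=2, 15−7→G=2, 15−9→G=1. Hits: 0.
Heap C: need g' = 3⊕3 = 0. Options: 24−2→G=2, 24−5→G=2, 24−6→G=0, 24−8→G=1, 24−9→G=0. Hits: 2.

2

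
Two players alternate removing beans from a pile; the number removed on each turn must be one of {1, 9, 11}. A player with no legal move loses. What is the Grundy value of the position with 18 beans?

G(0) = 0
G(1) = mex{0} = 1
G(2) = mex{1} = 0
G(3) = mex{0} = 1
G(4) = mex{1} = 0
G(5) = mex{0} = 1
G(6) = mex{1} = 0
G(7) = mex{0} = 1
G(8) = mex{1} = 0
G(9) = mex{0,0} = 1
G(10) = mex{1,1} = 0
G(11) = mex{0,0,0} = 1
G(12) = mex{1,1,1} = 0
G(13) = mex{0,0,0} = 1
G(14) = mex{1,1,1} = 0
G(15) = mex{0,0,0} = 1
G(16) = mex{1,1,1} = 0
G(17) = mex{0,0,0} = 1
G(18) = mex{1,1,1} = 0

0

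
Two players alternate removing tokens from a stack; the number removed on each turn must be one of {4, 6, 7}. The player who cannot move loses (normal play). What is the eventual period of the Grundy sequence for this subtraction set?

11

n :  0  1  2  3  4  5  6  7  8  9 10 11 12 13 14 15 16 17 18 19 20 21 22 23
G :  0  0  0  0  1  1  1  1  2  2  2  0  0  0  0  1  1  1  1  2  2  2  0  0
G(n+11) = G(n) holds for n = 0,…,6 (a full window of length max(S) = 7), so the sequence is purely periodic with period 11.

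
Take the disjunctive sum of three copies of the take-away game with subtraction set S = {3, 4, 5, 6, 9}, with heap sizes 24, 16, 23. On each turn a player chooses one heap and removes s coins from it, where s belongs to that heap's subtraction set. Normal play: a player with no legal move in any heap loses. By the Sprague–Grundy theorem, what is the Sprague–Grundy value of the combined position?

All heaps use S = {3, 4, 5, 6, 9}:
n :  0  1  2  3  4  5  6  7  8  9 10 11 12 13 14 15 16 17 18 19 20 21 22 23 24
G :  0  0  0  1  1  1  2  2  2  3  3  3  0  0  0  1  1  1  2  2  2  3  3  3  0
Heap A: G(24) = 0.
Heap B: G(16) = 1.
Heap C: G(23) = 3.
Combined Grundy value = 0 ⊕ 1 ⊕ 3 = 2.

2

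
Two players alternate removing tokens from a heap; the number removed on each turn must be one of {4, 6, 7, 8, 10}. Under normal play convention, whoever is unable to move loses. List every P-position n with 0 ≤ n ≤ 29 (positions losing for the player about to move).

0, 1, 2, 3, 14, 15, 16, 17, 28, 29

n :  0  1  2  3  4  5  6  7  8  9 10 11 12 13 14 15 16 17 18 19 20 21 22 23 24 25 26 27 28 29
G :  0  0  0  0  1  1  1  1  2  2  2  2  3  3  0  0  0  0  1  1  1  1  2  2  2  2  3  3  0  0
P-positions are exactly the n with G(n) = 0.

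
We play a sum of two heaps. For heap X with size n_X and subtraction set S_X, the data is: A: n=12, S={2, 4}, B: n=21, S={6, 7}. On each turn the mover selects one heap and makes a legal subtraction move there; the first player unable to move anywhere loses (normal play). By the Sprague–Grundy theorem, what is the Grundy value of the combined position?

1

Heap A, S = {2, 4}:
G(0) = 0
G(1) = mex{} = 0
G(2) = mex{0} = 1
G(3) = mex{0} = 1
G(4) = mex{1,0} = 2
G(5) = mex{1,0} = 2
G(6) = mex{2,1} = 0
G(7) = mex{2,1} = 0
G(8) = mex{0,2} = 1
G(9) = mex{0,2} = 1
G(10) = mex{1,0} = 2
G(11) = mex{1,0} = 2
G(12) = mex{2,1} = 0
G_A(12) = 0.
Heap B, S = {6, 7}:
n :  0  1  2  3  4  5  6  7  8  9 10 11 12 13 14 15 16 17 18 19 20 21
G :  0  0  0  0  0  0  1  1  1  1  1  1  2  0  0  0  0  0  0  1  1  1
G_B(21) = 1.
Combined Grundy value = 0 ⊕ 1 = 1.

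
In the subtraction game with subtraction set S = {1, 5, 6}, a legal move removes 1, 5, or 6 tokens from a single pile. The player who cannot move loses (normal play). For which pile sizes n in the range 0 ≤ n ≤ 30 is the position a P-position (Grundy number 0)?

G(0) = 0
G(1) = mex{0} = 1
G(2) = mex{1} = 0
G(3) = mex{0} = 1
G(4) = mex{1} = 0
G(5) = mex{0,0} = 1
G(6) = mex{1,1,0} = 2
G(7) = mex{2,0,1} = 3
G(8) = mex{3,1,0} = 2
G(9) = mex{2,0,1} = 3
G(10) = mex{3,1,0} = 2
G(11) = mex{2,2,1} = 0
G(12) = mex{0,3,2} = 1
G(13) = mex{1,2,3} = 0
G(14) = mex{0,3,2} = 1
G(15) = mex{1,2,3} = 0
G(16) = mex{0,0,2} = 1
G(17) = mex{1,1,0} = 2
G(18) = mex{2,0,1} = 3
G(19) = mex{3,1,0} = 2
G(20) = mex{2,0,1} = 3
G(21) = mex{3,1,0} = 2
G(22) = mex{2,2,1} = 0
G(23) = mex{0,3,2} = 1
G(24) = mex{1,2,3} = 0
G(25) = mex{0,3,2} = 1
G(26) = mex{1,2,3} = 0
G(27) = mex{0,0,2} = 1
G(28) = mex{1,1,0} = 2
G(29) = mex{2,0,1} = 3
G(30) = mex{3,1,0} = 2
P-positions are exactly the n with G(n) = 0.

0, 2, 4, 11, 13, 15, 22, 24, 26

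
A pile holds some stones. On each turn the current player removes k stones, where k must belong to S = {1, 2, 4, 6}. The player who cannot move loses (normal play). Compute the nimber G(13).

2

G(0) = 0
G(1) = mex{0} = 1
G(2) = mex{1,0} = 2
G(3) = mex{2,1} = 0
G(4) = mex{0,2,0} = 1
G(5) = mex{1,0,1} = 2
G(6) = mex{2,1,2,0} = 3
G(7) = mex{3,2,0,1} = 4
G(8) = mex{4,3,1,2} = 0
G(9) = mex{0,4,2,0} = 1
G(10) = mex{1,0,3,1} = 2
G(11) = mex{2,1,4,2} = 0
G(12) = mex{0,2,0,3} = 1
G(13) = mex{1,0,1,4} = 2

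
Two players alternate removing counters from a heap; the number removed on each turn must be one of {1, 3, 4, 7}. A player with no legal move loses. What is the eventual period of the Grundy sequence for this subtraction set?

G(0) = 0
G(1) = mex{0} = 1
G(2) = mex{1} = 0
G(3) = mex{0,0} = 1
G(4) = mex{1,1,0} = 2
G(5) = mex{2,0,1} = 3
G(6) = mex{3,1,0} = 2
G(7) = mex{2,2,1,0} = 3
G(8) = mex{3,3,2,1} = 0
G(9) = mex{0,2,3,0} = 1
G(10) = mex{1,3,2,1} = 0
G(11) = mex{0,0,3,2} = 1
G(12) = mex{1,1,0,3} = 2
G(13) = mex{2,0,1,2} = 3
G(14) = mex{3,1,0,3} = 2
G(15) = mex{2,2,1,0} = 3
G(16) = mex{3,3,2,1} = 0
G(17) = mex{0,2,3,0} = 1
G(n+8) = G(n) holds for n = 0,…,6 (a full window of length max(S) = 7), so the sequence is purely periodic with period 8.

8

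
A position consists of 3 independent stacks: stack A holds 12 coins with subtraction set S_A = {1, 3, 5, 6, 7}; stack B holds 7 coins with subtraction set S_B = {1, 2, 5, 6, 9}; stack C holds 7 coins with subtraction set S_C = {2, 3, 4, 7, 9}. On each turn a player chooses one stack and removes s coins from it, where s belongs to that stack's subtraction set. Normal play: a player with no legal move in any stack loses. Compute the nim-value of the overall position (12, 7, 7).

Stack A, S = {1, 3, 5, 6, 7}:
n :  0  1  2  3  4  5  6  7  8  9 10 11 12
G :  0  1  0  1  0  1  2  3  2  3  2  3  0
G_A(12) = 0.
Stack B, S = {1, 2, 5, 6, 9}:
n : 0 1 2 3 4 5 6 7
G : 0 1 2 0 1 2 3 0
G_B(7) = 0.
Stack C, S = {2, 3, 4, 7, 9}:
G(0) = 0
G(1) = mex{} = 0
G(2) = mex{0} = 1
G(3) = mex{0,0} = 1
G(4) = mex{1,0,0} = 2
G(5) = mex{1,1,0} = 2
G(6) = mex{2,1,1} = 0
G(7) = mex{2,2,1,0} = 3
G_C(7) = 3.
Combined Grundy value = 0 ⊕ 0 ⊕ 3 = 3.

3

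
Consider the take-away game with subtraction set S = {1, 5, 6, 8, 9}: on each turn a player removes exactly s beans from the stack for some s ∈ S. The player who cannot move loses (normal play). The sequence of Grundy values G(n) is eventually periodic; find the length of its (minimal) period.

14

G(0) = 0
G(1) = mex{0} = 1
G(2) = mex{1} = 0
G(3) = mex{0} = 1
G(4) = mex{1} = 0
G(5) = mex{0,0} = 1
G(6) = mex{1,1,0} = 2
G(7) = mex{2,0,1} = 3
G(8) = mex{3,1,0,0} = 2
G(9) = mex{2,0,1,1,0} = 3
G(10) = mex{3,1,0,0,1} = 2
G(11) = mex{2,2,1,1,0} = 3
G(12) = mex{3,3,2,0,1} = 4
G(13) = mex{4,2,3,1,0} = 5
G(14) = mex{5,3,2,2,1} = 0
G(15) = mex{0,2,3,3,2} = 1
G(16) = mex{1,3,2,2,3} = 0
G(17) = mex{0,4,3,3,2} = 1
G(18) = mex{1,5,4,2,3} = 0
G(19) = mex{0,0,5,3,2} = 1
G(20) = mex{1,1,0,4,3} = 2
G(21) = mex{2,0,1,5,4} = 3
G(22) = mex{3,1,0,0,5} = 2
G(23) = mex{2,0,1,1,0} = 3
G(24) = mex{3,1,0,0,1} = 2
G(25) = mex{2,2,1,1,0} = 3
G(26) = mex{3,3,2,0,1} = 4
G(27) = mex{4,2,3,1,0} = 5
G(28) = mex{5,3,2,2,1} = 0
G(29) = mex{0,2,3,3,2} = 1
G(n+14) = G(n) holds for n = 0,…,8 (a full window of length max(S) = 9), so the sequence is purely periodic with period 14.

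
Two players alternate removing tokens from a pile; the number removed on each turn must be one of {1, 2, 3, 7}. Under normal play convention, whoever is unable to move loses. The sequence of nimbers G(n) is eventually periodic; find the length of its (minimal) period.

G(0) = 0
G(1) = mex{0} = 1
G(2) = mex{1,0} = 2
G(3) = mex{2,1,0} = 3
G(4) = mex{3,2,1} = 0
G(5) = mex{0,3,2} = 1
G(6) = mex{1,0,3} = 2
G(7) = mex{2,1,0,0} = 3
G(8) = mex{3,2,1,1} = 0
G(9) = mex{0,3,2,2} = 1
G(10) = mex{1,0,3,3} = 2
G(11) = mex{2,1,0,0} = 3
G(12) = mex{3,2,1,1} = 0
G(13) = mex{0,3,2,2} = 1
G(14) = mex{1,0,3,3} = 2
G(n+4) = G(n) holds for n = 0,…,6 (a full window of length max(S) = 7), so the sequence is purely periodic with period 4.

4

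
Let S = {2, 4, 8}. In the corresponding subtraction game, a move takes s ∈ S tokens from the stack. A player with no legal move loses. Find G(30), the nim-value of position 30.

0

G(0) = 0
G(1) = mex{} = 0
G(2) = mex{0} = 1
G(3) = mex{0} = 1
G(4) = mex{1,0} = 2
G(5) = mex{1,0} = 2
G(6) = mex{2,1} = 0
G(7) = mex{2,1} = 0
G(8) = mex{0,2,0} = 1
G(9) = mex{0,2,0} = 1
G(10) = mex{1,0,1} = 2
G(11) = mex{1,0,1} = 2
G(12) = mex{2,1,2} = 0
G(13) = mex{2,1,2} = 0
G(14) = mex{0,2,0} = 1
G(15) = mex{0,2,0} = 1
G(16) = mex{1,0,1} = 2
G(17) = mex{1,0,1} = 2
G(18) = mex{2,1,2} = 0
G(19) = mex{2,1,2} = 0
G(20) = mex{0,2,0} = 1
G(21) = mex{0,2,0} = 1
G(22) = mex{1,0,1} = 2
G(23) = mex{1,0,1} = 2
G(24) = mex{2,1,2} = 0
G(25) = mex{2,1,2} = 0
G(26) = mex{0,2,0} = 1
G(27) = mex{0,2,0} = 1
G(28) = mex{1,0,1} = 2
G(29) = mex{1,0,1} = 2
G(30) = mex{2,1,2} = 0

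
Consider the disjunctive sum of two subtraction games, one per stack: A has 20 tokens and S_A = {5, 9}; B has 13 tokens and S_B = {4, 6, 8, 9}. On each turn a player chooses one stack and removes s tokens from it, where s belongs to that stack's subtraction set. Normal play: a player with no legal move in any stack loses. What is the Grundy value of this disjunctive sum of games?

1

Stack A, S = {5, 9}:
G(0) = 0
G(1) = mex{} = 0
G(2) = mex{} = 0
G(3) = mex{} = 0
G(4) = mex{} = 0
G(5) = mex{0} = 1
G(6) = mex{0} = 1
G(7) = mex{0} = 1
G(8) = mex{0} = 1
G(9) = mex{0,0} = 1
G(10) = mex{1,0} = 2
G(11) = mex{1,0} = 2
G(12) = mex{1,0} = 2
G(13) = mex{1,0} = 2
G(14) = mex{1,1} = 0
G(15) = mex{2,1} = 0
G(16) = mex{2,1} = 0
G(17) = mex{2,1} = 0
G(18) = mex{2,1} = 0
G(19) = mex{0,2} = 1
G(20) = mex{0,2} = 1
G_A(20) = 1.
Stack B, S = {4, 6, 8, 9}:
G(0) = 0
G(1) = mex{} = 0
G(2) = mex{} = 0
G(3) = mex{} = 0
G(4) = mex{0} = 1
G(5) = mex{0} = 1
G(6) = mex{0,0} = 1
G(7) = mex{0,0} = 1
G(8) = mex{1,0,0} = 2
G(9) = mex{1,0,0,0} = 2
G(10) = mex{1,1,0,0} = 2
G(11) = mex{1,1,0,0} = 2
G(12) = mex{2,1,1,0} = 3
G(13) = mex{2,1,1,1} = 0
G_B(13) = 0.
Combined Grundy value = 1 ⊕ 0 = 1.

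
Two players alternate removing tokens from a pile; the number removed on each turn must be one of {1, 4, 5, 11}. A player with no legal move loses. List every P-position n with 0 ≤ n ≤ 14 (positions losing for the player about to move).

G(0) = 0
G(1) = mex{0} = 1
G(2) = mex{1} = 0
G(3) = mex{0} = 1
G(4) = mex{1,0} = 2
G(5) = mex{2,1,0} = 3
G(6) = mex{3,0,1} = 2
G(7) = mex{2,1,0} = 3
G(8) = mex{3,2,1} = 0
G(9) = mex{0,3,2} = 1
G(10) = mex{1,2,3} = 0
G(11) = mex{0,3,2,0} = 1
G(12) = mex{1,0,3,1} = 2
G(13) = mex{2,1,0,0} = 3
G(14) = mex{3,0,1,1} = 2
P-positions are exactly the n with G(n) = 0.

0, 2, 8, 10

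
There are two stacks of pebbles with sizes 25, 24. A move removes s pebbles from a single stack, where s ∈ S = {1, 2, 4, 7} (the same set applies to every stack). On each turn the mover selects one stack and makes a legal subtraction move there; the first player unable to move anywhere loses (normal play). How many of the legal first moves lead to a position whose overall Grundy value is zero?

All stacks use S = {1, 2, 4, 7}:
n :  0  1  2  3  4  5  6  7  8  9 10 11 12 13 14 15 16 17 18 19 20 21 22 23 24 25
G :  0  1  2  0  1  2  0  1  2  0  1  2  0  1  2  0  1  2  0  1  2  0  1  2  0  1
Stack A: G(25) = 1.
Stack B: G(24) = 0.
Combined Grundy value = 1 ⊕ 0 = 1.
A winning move leaves total XOR = 0, i.e. changes one component's Grundy value g to g ⊕ X where X is the current total.
Stack A: need g' = 1⊕1 = 0. Options: 25−1→G=0, 25−2→G=2, 25−4→G=0, 25−7→G=0. Hits: 3.
Stack B: need g' = 0⊕1 = 1. Options: 24−1→G=2, 24−2→G=1, 24−4→G=2, 24−7→G=2. Hits: 1.

4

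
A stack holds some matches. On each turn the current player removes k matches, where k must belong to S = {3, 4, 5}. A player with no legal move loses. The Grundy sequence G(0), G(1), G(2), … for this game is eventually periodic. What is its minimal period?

n :  0  1  2  3  4  5  6  7  8  9 10 11 12 13 14 15 16 17
G :  0  0  0  1  1  1  2  2  0  0  0  1  1  1  2  2  0  0
G(n+8) = G(n) holds for n = 0,…,4 (a full window of length max(S) = 5), so the sequence is purely periodic with period 8.

8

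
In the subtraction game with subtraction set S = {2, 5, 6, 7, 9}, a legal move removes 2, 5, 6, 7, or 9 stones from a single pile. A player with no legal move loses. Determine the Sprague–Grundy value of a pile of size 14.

1

G(0) = 0
G(1) = mex{} = 0
G(2) = mex{0} = 1
G(3) = mex{0} = 1
G(4) = mex{1} = 0
G(5) = mex{1,0} = 2
G(6) = mex{0,0,0} = 1
G(7) = mex{2,1,0,0} = 3
G(8) = mex{1,1,1,0} = 2
G(9) = mex{3,0,1,1,0} = 2
G(10) = mex{2,2,0,1,0} = 3
G(11) = mex{2,1,2,0,1} = 3
G(12) = mex{3,3,1,2,1} = 0
G(13) = mex{3,2,3,1,0} = 4
G(14) = mex{0,2,2,3,2} = 1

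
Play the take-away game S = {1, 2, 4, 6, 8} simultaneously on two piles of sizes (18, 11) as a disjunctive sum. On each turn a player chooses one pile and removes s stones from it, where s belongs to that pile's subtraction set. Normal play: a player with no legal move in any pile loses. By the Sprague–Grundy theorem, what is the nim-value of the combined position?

All piles use S = {1, 2, 4, 6, 8}:
n :  0  1  2  3  4  5  6  7  8  9 10 11 12 13 14 15 16 17 18
G :  0  1  2  0  1  2  3  4  5  3  0  1  2  0  1  2  3  4  5
Pile A: G(18) = 5.
Pile B: G(11) = 1.
Combined Grundy value = 5 ⊕ 1 = 4.

4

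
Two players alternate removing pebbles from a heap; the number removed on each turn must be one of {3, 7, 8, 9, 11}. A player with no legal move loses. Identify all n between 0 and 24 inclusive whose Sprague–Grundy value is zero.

0, 1, 2, 6, 16, 18, 20, 22

n :  0  1  2  3  4  5  6  7  8  9 10 11 12 13 14 15 16 17 18 19 20 21 22 23 24
G :  0  0  0  1  1  1  0  2  2  1  3  3  2  2  4  3  0  5  0  1  0  1  0  1  4
P-positions are exactly the n with G(n) = 0.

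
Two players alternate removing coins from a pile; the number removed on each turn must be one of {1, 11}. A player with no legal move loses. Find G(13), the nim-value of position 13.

1

n :  0  1  2  3  4  5  6  7  8  9 10 11 12 13
G :  0  1  0  1  0  1  0  1  0  1  0  1  0  1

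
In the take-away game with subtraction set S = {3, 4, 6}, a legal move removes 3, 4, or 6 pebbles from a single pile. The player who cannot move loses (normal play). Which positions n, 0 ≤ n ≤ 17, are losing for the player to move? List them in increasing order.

G(0) = 0
G(1) = mex{} = 0
G(2) = mex{} = 0
G(3) = mex{0} = 1
G(4) = mex{0,0} = 1
G(5) = mex{0,0} = 1
G(6) = mex{1,0,0} = 2
G(7) = mex{1,1,0} = 2
G(8) = mex{1,1,0} = 2
G(9) = mex{2,1,1} = 0
G(10) = mex{2,2,1} = 0
G(11) = mex{2,2,1} = 0
G(12) = mex{0,2,2} = 1
G(13) = mex{0,0,2} = 1
G(14) = mex{0,0,2} = 1
G(15) = mex{1,0,0} = 2
G(16) = mex{1,1,0} = 2
G(17) = mex{1,1,0} = 2
P-positions are exactly the n with G(n) = 0.

0, 1, 2, 9, 10, 11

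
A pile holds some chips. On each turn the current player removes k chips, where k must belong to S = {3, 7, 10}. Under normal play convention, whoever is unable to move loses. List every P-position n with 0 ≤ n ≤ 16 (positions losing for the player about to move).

n :  0  1  2  3  4  5  6  7  8  9 10 11 12 13 14 15 16
G :  0  0  0  1  1  1  0  2  2  1  3  3  2  2  0  0  3
P-positions are exactly the n with G(n) = 0.

0, 1, 2, 6, 14, 15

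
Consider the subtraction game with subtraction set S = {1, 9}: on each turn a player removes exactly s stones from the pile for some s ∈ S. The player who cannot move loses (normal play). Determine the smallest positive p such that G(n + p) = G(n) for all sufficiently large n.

G(0) = 0
G(1) = mex{0} = 1
G(2) = mex{1} = 0
G(3) = mex{0} = 1
G(4) = mex{1} = 0
G(5) = mex{0} = 1
G(6) = mex{1} = 0
G(7) = mex{0} = 1
G(8) = mex{1} = 0
G(9) = mex{0,0} = 1
G(10) = mex{1,1} = 0
G(11) = mex{0,0} = 1
G(12) = mex{1,1} = 0
G(13) = mex{0,0} = 1
G(14) = mex{1,1} = 0
G(n+2) = G(n) holds for n = 0,…,8 (a full window of length max(S) = 9), so the sequence is purely periodic with period 2.

2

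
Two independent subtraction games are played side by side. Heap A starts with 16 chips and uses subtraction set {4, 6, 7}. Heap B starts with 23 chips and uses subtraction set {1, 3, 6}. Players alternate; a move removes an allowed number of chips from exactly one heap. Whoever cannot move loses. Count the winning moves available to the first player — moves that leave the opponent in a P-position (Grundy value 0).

0

Heap A, S = {4, 6, 7}:
n :  0  1  2  3  4  5  6  7  8  9 10 11 12 13 14 15 16
G :  0  0  0  0  1  1  1  1  2  2  2  0  0  0  0  1  1
G_A(16) = 1.
Heap B, S = {1, 3, 6}:
G(0) = 0
G(1) = mex{0} = 1
G(2) = mex{1} = 0
G(3) = mex{0,0} = 1
G(4) = mex{1,1} = 0
G(5) = mex{0,0} = 1
G(6) = mex{1,1,0} = 2
G(7) = mex{2,0,1} = 3
G(8) = mex{3,1,0} = 2
G(9) = mex{2,2,1} = 0
G(10) = mex{0,3,0} = 1
G(11) = mex{1,2,1} = 0
G(12) = mex{0,0,2} = 1
G(13) = mex{1,1,3} = 0
G(14) = mex{0,0,2} = 1
G(15) = mex{1,1,0} = 2
G(16) = mex{2,0,1} = 3
G(17) = mex{3,1,0} = 2
G(18) = mex{2,2,1} = 0
G(19) = mex{0,3,0} = 1
G(20) = mex{1,2,1} = 0
G(21) = mex{0,0,2} = 1
G(22) = mex{1,1,3} = 0
G(23) = mex{0,0,2} = 1
G_B(23) = 1.
Combined Grundy value = 1 ⊕ 1 = 0.
A winning move leaves total XOR = 0, i.e. changes one component's Grundy value g to g ⊕ X where X is the current total.
Heap A: target g' = 1⊕0 = 1, but every legal move changes the Grundy value (mex property), so 0 moves.
Heap B: target g' = 1⊕0 = 1, but every legal move changes the Grundy value (mex property), so 0 moves.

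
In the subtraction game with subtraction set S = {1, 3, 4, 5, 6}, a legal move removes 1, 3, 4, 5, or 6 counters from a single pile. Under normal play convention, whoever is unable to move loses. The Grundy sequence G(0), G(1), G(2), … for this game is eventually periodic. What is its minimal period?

9

G(0) = 0
G(1) = mex{0} = 1
G(2) = mex{1} = 0
G(3) = mex{0,0} = 1
G(4) = mex{1,1,0} = 2
G(5) = mex{2,0,1,0} = 3
G(6) = mex{3,1,0,1,0} = 2
G(7) = mex{2,2,1,0,1} = 3
G(8) = mex{3,3,2,1,0} = 4
G(9) = mex{4,2,3,2,1} = 0
G(10) = mex{0,3,2,3,2} = 1
G(11) = mex{1,4,3,2,3} = 0
G(12) = mex{0,0,4,3,2} = 1
G(13) = mex{1,1,0,4,3} = 2
G(14) = mex{2,0,1,0,4} = 3
G(15) = mex{3,1,0,1,0} = 2
G(16) = mex{2,2,1,0,1} = 3
G(17) = mex{3,3,2,1,0} = 4
G(18) = mex{4,2,3,2,1} = 0
G(19) = mex{0,3,2,3,2} = 1
G(n+9) = G(n) holds for n = 0,…,5 (a full window of length max(S) = 6), so the sequence is purely periodic with period 9.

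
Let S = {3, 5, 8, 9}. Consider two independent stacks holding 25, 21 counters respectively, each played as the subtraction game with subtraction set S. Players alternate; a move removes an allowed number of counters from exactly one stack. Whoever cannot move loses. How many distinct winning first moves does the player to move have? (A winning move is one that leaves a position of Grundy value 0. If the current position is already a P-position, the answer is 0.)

All stacks use S = {3, 5, 8, 9}:
G(0) = 0
G(1) = mex{} = 0
G(2) = mex{} = 0
G(3) = mex{0} = 1
G(4) = mex{0} = 1
G(5) = mex{0,0} = 1
G(6) = mex{1,0} = 2
G(7) = mex{1,0} = 2
G(8) = mex{1,1,0} = 2
G(9) = mex{2,1,0,0} = 3
G(10) = mex{2,1,0,0} = 3
G(11) = mex{2,2,1,0} = 3
G(12) = mex{3,2,1,1} = 0
G(13) = mex{3,2,1,1} = 0
G(14) = mex{3,3,2,1} = 0
G(15) = mex{0,3,2,2} = 1
G(16) = mex{0,3,2,2} = 1
G(17) = mex{0,0,3,2} = 1
G(18) = mex{1,0,3,3} = 2
G(19) = mex{1,0,3,3} = 2
G(20) = mex{1,1,0,3} = 2
G(21) = mex{2,1,0,0} = 3
G(22) = mex{2,1,0,0} = 3
G(23) = mex{2,2,1,0} = 3
G(24) = mex{3,2,1,1} = 0
G(25) = mex{3,2,1,1} = 0
Stack A: G(25) = 0.
Stack B: G(21) = 3.
Combined Grundy value = 0 ⊕ 3 = 3.
A winning move leaves total XOR = 0, i.e. changes one component's Grundy value g to g ⊕ X where X is the current total.
Stack A: need g' = 0⊕3 = 3. Options: 25−3→G=3, 25−5→G=2, 25−8→G=1, 25−9→G=1. Hits: 1.
Stack B: need g' = 3⊕3 = 0. Options: 21−3→G=2, 21−5→G=1, 21−8→G=0, 21−9→G=0. Hits: 2.

3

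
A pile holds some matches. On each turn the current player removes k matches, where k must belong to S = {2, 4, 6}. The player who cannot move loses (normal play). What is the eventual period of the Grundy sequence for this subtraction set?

n :  0  1  2  3  4  5  6  7  8  9 10 11 12 13 14 15 16 17
G :  0  0  1  1  2  2  3  3  0  0  1  1  2  2  3  3  0  0
G(n+8) = G(n) holds for n = 0,…,5 (a full window of length max(S) = 6), so the sequence is purely periodic with period 8.

8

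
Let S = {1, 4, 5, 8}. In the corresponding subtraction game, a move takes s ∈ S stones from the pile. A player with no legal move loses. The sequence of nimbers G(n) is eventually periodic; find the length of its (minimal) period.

n :  0  1  2  3  4  5  6  7  8  9 10 11 12 13 14 15 16 17 18 19
G :  0  1  0  1  2  3  2  3  4  0  1  0  1  2  3  2  3  4  0  1
G(n+9) = G(n) holds for n = 0,…,7 (a full window of length max(S) = 8), so the sequence is purely periodic with period 9.

9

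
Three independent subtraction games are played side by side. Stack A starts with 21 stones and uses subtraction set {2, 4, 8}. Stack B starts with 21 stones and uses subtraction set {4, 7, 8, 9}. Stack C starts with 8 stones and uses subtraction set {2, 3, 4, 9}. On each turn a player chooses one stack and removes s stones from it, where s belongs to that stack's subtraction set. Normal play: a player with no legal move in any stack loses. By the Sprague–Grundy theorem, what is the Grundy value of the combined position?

2

Stack A, S = {2, 4, 8}:
n :  0  1  2  3  4  5  6  7  8  9 10 11 12 13 14 15 16 17 18 19 20 21
G :  0  0  1  1  2  2  0  0  1  1  2  2  0  0  1  1  2  2  0  0  1  1
G_A(21) = 1.
Stack B, S = {4, 7, 8, 9}:
G(0) = 0
G(1) = mex{} = 0
G(2) = mex{} = 0
G(3) = mex{} = 0
G(4) = mex{0} = 1
G(5) = mex{0} = 1
G(6) = mex{0} = 1
G(7) = mex{0,0} = 1
G(8) = mex{1,0,0} = 2
G(9) = mex{1,0,0,0} = 2
G(10) = mex{1,0,0,0} = 2
G(11) = mex{1,1,0,0} = 2
G(12) = mex{2,1,1,0} = 3
G(13) = mex{2,1,1,1} = 0
G(14) = mex{2,1,1,1} = 0
G(15) = mex{2,2,1,1} = 0
G(16) = mex{3,2,2,1} = 0
G(17) = mex{0,2,2,2} = 1
G(18) = mex{0,2,2,2} = 1
G(19) = mex{0,3,2,2} = 1
G(20) = mex{0,0,3,2} = 1
G(21) = mex{1,0,0,3} = 2
G_B(21) = 2.
Stack C, S = {2, 3, 4, 9}:
G(0) = 0
G(1) = mex{} = 0
G(2) = mex{0} = 1
G(3) = mex{0,0} = 1
G(4) = mex{1,0,0} = 2
G(5) = mex{1,1,0} = 2
G(6) = mex{2,1,1} = 0
G(7) = mex{2,2,1} = 0
G(8) = mex{0,2,2} = 1
G_C(8) = 1.
Combined Grundy value = 1 ⊕ 2 ⊕ 1 = 2.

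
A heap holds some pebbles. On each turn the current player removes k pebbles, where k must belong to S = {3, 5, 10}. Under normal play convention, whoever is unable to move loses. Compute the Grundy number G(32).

0

G(0) = 0
G(1) = mex{} = 0
G(2) = mex{} = 0
G(3) = mex{0} = 1
G(4) = mex{0} = 1
G(5) = mex{0,0} = 1
G(6) = mex{1,0} = 2
G(7) = mex{1,0} = 2
G(8) = mex{1,1} = 0
G(9) = mex{2,1} = 0
G(10) = mex{2,1,0} = 3
G(11) = mex{0,2,0} = 1
G(12) = mex{0,2,0} = 1
G(13) = mex{3,0,1} = 2
G(14) = mex{1,0,1} = 2
G(15) = mex{1,3,1} = 0
G(16) = mex{2,1,2} = 0
G(17) = mex{2,1,2} = 0
G(18) = mex{0,2,0} = 1
G(19) = mex{0,2,0} = 1
G(20) = mex{0,0,3} = 1
G(21) = mex{1,0,1} = 2
G(22) = mex{1,0,1} = 2
G(23) = mex{1,1,2} = 0
G(24) = mex{2,1,2} = 0
G(25) = mex{2,1,0} = 3
G(26) = mex{0,2,0} = 1
G(27) = mex{0,2,0} = 1
G(28) = mex{3,0,1} = 2
G(29) = mex{1,0,1} = 2
G(30) = mex{1,3,1} = 0
G(31) = mex{2,1,2} = 0
G(32) = mex{2,1,2} = 0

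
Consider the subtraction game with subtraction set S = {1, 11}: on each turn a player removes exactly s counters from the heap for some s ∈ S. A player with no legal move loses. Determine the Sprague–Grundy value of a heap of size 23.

1

n :  0  1  2  3  4  5  6  7  8  9 10 11 12 13 14 15 16 17 18 19 20 21 22 23
G :  0  1  0  1  0  1  0  1  0  1  0  1  0  1  0  1  0  1  0  1  0  1  0  1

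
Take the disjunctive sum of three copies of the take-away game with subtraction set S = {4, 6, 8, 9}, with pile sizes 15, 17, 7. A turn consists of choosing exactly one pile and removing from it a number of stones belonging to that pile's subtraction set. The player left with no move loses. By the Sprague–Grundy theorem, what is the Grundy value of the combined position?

0

All piles use S = {4, 6, 8, 9}:
n :  0  1  2  3  4  5  6  7  8  9 10 11 12 13 14 15 16 17
G :  0  0  0  0  1  1  1  1  2  2  2  2  3  0  0  0  0  1
Pile A: G(15) = 0.
Pile B: G(17) = 1.
Pile C: G(7) = 1.
Combined Grundy value = 0 ⊕ 1 ⊕ 1 = 0.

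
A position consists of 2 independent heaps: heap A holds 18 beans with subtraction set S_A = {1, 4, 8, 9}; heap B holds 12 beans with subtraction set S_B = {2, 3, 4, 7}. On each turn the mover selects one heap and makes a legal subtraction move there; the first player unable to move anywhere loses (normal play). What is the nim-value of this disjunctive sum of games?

Heap A, S = {1, 4, 8, 9}:
G(0) = 0
G(1) = mex{0} = 1
G(2) = mex{1} = 0
G(3) = mex{0} = 1
G(4) = mex{1,0} = 2
G(5) = mex{2,1} = 0
G(6) = mex{0,0} = 1
G(7) = mex{1,1} = 0
G(8) = mex{0,2,0} = 1
G(9) = mex{1,0,1,0} = 2
G(10) = mex{2,1,0,1} = 3
G(11) = mex{3,0,1,0} = 2
G(12) = mex{2,1,2,1} = 0
G(13) = mex{0,2,0,2} = 1
G(14) = mex{1,3,1,0} = 2
G(15) = mex{2,2,0,1} = 3
G(16) = mex{3,0,1,0} = 2
G(17) = mex{2,1,2,1} = 0
G(18) = mex{0,2,3,2} = 1
G_A(18) = 1.
Heap B, S = {2, 3, 4, 7}:
n :  0  1  2  3  4  5  6  7  8  9 10 11 12
G :  0  0  1  1  2  2  0  3  1  4  2  0  0
G_B(12) = 0.
Combined Grundy value = 1 ⊕ 0 = 1.

1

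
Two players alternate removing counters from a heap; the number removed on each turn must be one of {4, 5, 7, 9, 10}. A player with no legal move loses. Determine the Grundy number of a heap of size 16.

0

n :  0  1  2  3  4  5  6  7  8  9 10 11 12 13 14 15 16
G :  0  0  0  0  1  1  1  1  2  2  2  2  3  3  0  0  0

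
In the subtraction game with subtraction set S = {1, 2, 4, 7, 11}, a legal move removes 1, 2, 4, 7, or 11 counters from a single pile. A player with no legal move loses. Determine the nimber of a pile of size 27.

G(0) = 0
G(1) = mex{0} = 1
G(2) = mex{1,0} = 2
G(3) = mex{2,1} = 0
G(4) = mex{0,2,0} = 1
G(5) = mex{1,0,1} = 2
G(6) = mex{2,1,2} = 0
G(7) = mex{0,2,0,0} = 1
G(8) = mex{1,0,1,1} = 2
G(9) = mex{2,1,2,2} = 0
G(10) = mex{0,2,0,0} = 1
G(11) = mex{1,0,1,1,0} = 2
G(12) = mex{2,1,2,2,1} = 0
G(13) = mex{0,2,0,0,2} = 1
G(14) = mex{1,0,1,1,0} = 2
G(15) = mex{2,1,2,2,1} = 0
G(16) = mex{0,2,0,0,2} = 1
G(17) = mex{1,0,1,1,0} = 2
G(18) = mex{2,1,2,2,1} = 0
G(19) = mex{0,2,0,0,2} = 1
G(20) = mex{1,0,1,1,0} = 2
G(21) = mex{2,1,2,2,1} = 0
G(22) = mex{0,2,0,0,2} = 1
G(23) = mex{1,0,1,1,0} = 2
G(24) = mex{2,1,2,2,1} = 0
G(25) = mex{0,2,0,0,2} = 1
G(26) = mex{1,0,1,1,0} = 2
G(27) = mex{2,1,2,2,1} = 0

0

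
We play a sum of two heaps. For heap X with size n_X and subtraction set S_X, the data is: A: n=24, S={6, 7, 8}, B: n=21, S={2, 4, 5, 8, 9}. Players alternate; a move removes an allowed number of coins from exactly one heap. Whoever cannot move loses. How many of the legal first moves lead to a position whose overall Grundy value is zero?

1

Heap A, S = {6, 7, 8}:
n :  0  1  2  3  4  5  6  7  8  9 10 11 12 13 14 15 16 17 18 19 20 21 22 23 24
G :  0  0  0  0  0  0  1  1  1  1  1  1  2  2  0  0  0  0  0  0  1  1  1  1  1
G_A(24) = 1.
Heap B, S = {2, 4, 5, 8, 9}:
n :  0  1  2  3  4  5  6  7  8  9 10 11 12 13 14 15 16 17 18 19 20 21
G :  0  0  1  1  2  2  3  0  4  1  5  2  3  0  0  1  1  2  2  3  0  4
G_B(21) = 4.
Combined Grundy value = 1 ⊕ 4 = 5.
A winning move leaves total XOR = 0, i.e. changes one component's Grundy value g to g ⊕ X where X is the current total.
Heap A: need g' = 1⊕5 = 4. Options: 24−6→G=0, 24−7→G=0, 24−8→G=0. Hits: 0.
Heap B: need g' = 4⊕5 = 1. Options: 21−2→G=3, 21−4→G=2, 21−5→G=1, 21−8→G=0, 21−9→G=3. Hits: 1.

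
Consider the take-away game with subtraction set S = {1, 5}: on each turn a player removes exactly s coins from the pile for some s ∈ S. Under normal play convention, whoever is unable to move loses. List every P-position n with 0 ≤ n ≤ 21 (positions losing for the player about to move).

0, 2, 4, 6, 8, 10, 12, 14, 16, 18, 20

G(0) = 0
G(1) = mex{0} = 1
G(2) = mex{1} = 0
G(3) = mex{0} = 1
G(4) = mex{1} = 0
G(5) = mex{0,0} = 1
G(6) = mex{1,1} = 0
G(7) = mex{0,0} = 1
G(8) = mex{1,1} = 0
G(9) = mex{0,0} = 1
G(10) = mex{1,1} = 0
G(11) = mex{0,0} = 1
G(12) = mex{1,1} = 0
G(13) = mex{0,0} = 1
G(14) = mex{1,1} = 0
G(15) = mex{0,0} = 1
G(16) = mex{1,1} = 0
G(17) = mex{0,0} = 1
G(18) = mex{1,1} = 0
G(19) = mex{0,0} = 1
G(20) = mex{1,1} = 0
G(21) = mex{0,0} = 1
P-positions are exactly the n with G(n) = 0.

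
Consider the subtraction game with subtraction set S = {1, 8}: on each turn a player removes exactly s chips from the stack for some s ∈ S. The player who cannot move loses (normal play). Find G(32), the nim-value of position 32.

1

n :  0  1  2  3  4  5  6  7  8  9 10 11 12 13 14 15 16 17 18 19 20 21 22 23 24 25 26 27 28 29 30 31 32
G :  0  1  0  1  0  1  0  1  2  0  1  0  1  0  1  0  1  2  0  1  0  1  0  1  0  1  2  0  1  0  1  0  1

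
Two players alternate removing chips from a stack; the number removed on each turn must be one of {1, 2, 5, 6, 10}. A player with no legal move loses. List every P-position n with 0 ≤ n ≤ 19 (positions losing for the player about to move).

n :  0  1  2  3  4  5  6  7  8  9 10 11 12 13 14 15 16 17 18 19
G :  0  1  2  0  1  2  3  0  1  2  3  0  1  2  0  1  2  3  0  1
P-positions are exactly the n with G(n) = 0.

0, 3, 7, 11, 14, 18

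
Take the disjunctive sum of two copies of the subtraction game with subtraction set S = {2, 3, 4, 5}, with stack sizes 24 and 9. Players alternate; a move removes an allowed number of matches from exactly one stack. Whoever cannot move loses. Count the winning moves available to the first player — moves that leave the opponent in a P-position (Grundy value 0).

All stacks use S = {2, 3, 4, 5}:
G(0) = 0
G(1) = mex{} = 0
G(2) = mex{0} = 1
G(3) = mex{0,0} = 1
G(4) = mex{1,0,0} = 2
G(5) = mex{1,1,0,0} = 2
G(6) = mex{2,1,1,0} = 3
G(7) = mex{2,2,1,1} = 0
G(8) = mex{3,2,2,1} = 0
G(9) = mex{0,3,2,2} = 1
G(10) = mex{0,0,3,2} = 1
G(11) = mex{1,0,0,3} = 2
G(12) = mex{1,1,0,0} = 2
G(13) = mex{2,1,1,0} = 3
G(14) = mex{2,2,1,1} = 0
G(15) = mex{3,2,2,1} = 0
G(16) = mex{0,3,2,2} = 1
G(17) = mex{0,0,3,2} = 1
G(18) = mex{1,0,0,3} = 2
G(19) = mex{1,1,0,0} = 2
G(20) = mex{2,1,1,0} = 3
G(21) = mex{2,2,1,1} = 0
G(22) = mex{3,2,2,1} = 0
G(23) = mex{0,3,2,2} = 1
G(24) = mex{0,0,3,2} = 1
Stack A: G(24) = 1.
Stack B: G(9) = 1.
Combined Grundy value = 1 ⊕ 1 = 0.
A winning move leaves total XOR = 0, i.e. changes one component's Grundy value g to g ⊕ X where X is the current total.
Stack A: target g' = 1⊕0 = 1, but every legal move changes the Grundy value (mex property), so 0 moves.
Stack B: target g' = 1⊕0 = 1, but every legal move changes the Grundy value (mex property), so 0 moves.

0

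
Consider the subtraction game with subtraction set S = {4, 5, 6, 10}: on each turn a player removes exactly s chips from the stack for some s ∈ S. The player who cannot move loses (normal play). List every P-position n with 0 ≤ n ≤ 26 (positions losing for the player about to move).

G(0) = 0
G(1) = mex{} = 0
G(2) = mex{} = 0
G(3) = mex{} = 0
G(4) = mex{0} = 1
G(5) = mex{0,0} = 1
G(6) = mex{0,0,0} = 1
G(7) = mex{0,0,0} = 1
G(8) = mex{1,0,0} = 2
G(9) = mex{1,1,0} = 2
G(10) = mex{1,1,1,0} = 2
G(11) = mex{1,1,1,0} = 2
G(12) = mex{2,1,1,0} = 3
G(13) = mex{2,2,1,0} = 3
G(14) = mex{2,2,2,1} = 0
G(15) = mex{2,2,2,1} = 0
G(16) = mex{3,2,2,1} = 0
G(17) = mex{3,3,2,1} = 0
G(18) = mex{0,3,3,2} = 1
G(19) = mex{0,0,3,2} = 1
G(20) = mex{0,0,0,2} = 1
G(21) = mex{0,0,0,2} = 1
G(22) = mex{1,0,0,3} = 2
G(23) = mex{1,1,0,3} = 2
G(24) = mex{1,1,1,0} = 2
G(25) = mex{1,1,1,0} = 2
G(26) = mex{2,1,1,0} = 3
P-positions are exactly the n with G(n) = 0.

0, 1, 2, 3, 14, 15, 16, 17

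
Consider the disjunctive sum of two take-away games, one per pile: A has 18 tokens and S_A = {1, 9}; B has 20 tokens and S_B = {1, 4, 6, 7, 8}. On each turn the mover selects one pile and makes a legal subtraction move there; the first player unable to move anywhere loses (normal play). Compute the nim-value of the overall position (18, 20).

1

Pile A, S = {1, 9}:
n :  0  1  2  3  4  5  6  7  8  9 10 11 12 13 14 15 16 17 18
G :  0  1  0  1  0  1  0  1  0  1  0  1  0  1  0  1  0  1  0
G_A(18) = 0.
Pile B, S = {1, 4, 6, 7, 8}:
n :  0  1  2  3  4  5  6  7  8  9 10 11 12 13 14 15 16 17 18 19 20
G :  0  1  0  1  2  0  1  2  3  2  3  4  5  3  0  1  0  1  2  0  1
G_B(20) = 1.
Combined Grundy value = 0 ⊕ 1 = 1.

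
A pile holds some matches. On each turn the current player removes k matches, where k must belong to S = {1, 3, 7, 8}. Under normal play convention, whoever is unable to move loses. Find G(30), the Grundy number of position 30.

n :  0  1  2  3  4  5  6  7  8  9 10 11 12 13 14 15 16 17 18 19 20 21 22 23 24 25 26 27 28 29 30
G :  0  1  0  1  0  1  0  1  2  3  2  3  2  3  2  0  1  0  1  0  1  0  1  2  3  2  3  2  3  2  0

0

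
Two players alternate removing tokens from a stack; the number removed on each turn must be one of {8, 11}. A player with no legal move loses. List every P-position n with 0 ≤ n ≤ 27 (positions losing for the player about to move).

0, 1, 2, 3, 4, 5, 6, 7, 19, 20, 21, 22, 23, 24, 25, 26

n :  0  1  2  3  4  5  6  7  8  9 10 11 12 13 14 15 16 17 18 19 20 21 22 23 24 25 26 27
G :  0  0  0  0  0  0  0  0  1  1  1  1  1  1  1  1  2  2  2  0  0  0  0  0  0  0  0  1
P-positions are exactly the n with G(n) = 0.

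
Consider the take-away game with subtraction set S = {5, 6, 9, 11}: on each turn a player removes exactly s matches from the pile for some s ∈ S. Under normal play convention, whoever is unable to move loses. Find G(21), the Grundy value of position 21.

1

n :  0  1  2  3  4  5  6  7  8  9 10 11 12 13 14 15 16 17 18 19 20 21
G :  0  0  0  0  0  1  1  1  1  1  2  2  2  2  2  3  0  0  0  0  0  1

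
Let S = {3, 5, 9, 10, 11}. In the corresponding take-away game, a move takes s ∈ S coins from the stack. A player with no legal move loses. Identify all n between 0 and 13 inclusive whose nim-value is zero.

G(0) = 0
G(1) = mex{} = 0
G(2) = mex{} = 0
G(3) = mex{0} = 1
G(4) = mex{0} = 1
G(5) = mex{0,0} = 1
G(6) = mex{1,0} = 2
G(7) = mex{1,0} = 2
G(8) = mex{1,1} = 0
G(9) = mex{2,1,0} = 3
G(10) = mex{2,1,0,0} = 3
G(11) = mex{0,2,0,0,0} = 1
G(12) = mex{3,2,1,0,0} = 4
G(13) = mex{3,0,1,1,0} = 2
P-positions are exactly the n with G(n) = 0.

0, 1, 2, 8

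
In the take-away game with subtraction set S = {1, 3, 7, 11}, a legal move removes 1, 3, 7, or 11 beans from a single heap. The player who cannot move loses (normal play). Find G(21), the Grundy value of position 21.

1

n :  0  1  2  3  4  5  6  7  8  9 10 11 12 13 14 15 16 17 18 19 20 21
G :  0  1  0  1  0  1  0  1  0  1  0  1  0  1  0  1  0  1  0  1  0  1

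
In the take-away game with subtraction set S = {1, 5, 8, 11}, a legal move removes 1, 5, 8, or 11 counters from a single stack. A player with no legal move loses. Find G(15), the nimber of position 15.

G(0) = 0
G(1) = mex{0} = 1
G(2) = mex{1} = 0
G(3) = mex{0} = 1
G(4) = mex{1} = 0
G(5) = mex{0,0} = 1
G(6) = mex{1,1} = 0
G(7) = mex{0,0} = 1
G(8) = mex{1,1,0} = 2
G(9) = mex{2,0,1} = 3
G(10) = mex{3,1,0} = 2
G(11) = mex{2,0,1,0} = 3
G(12) = mex{3,1,0,1} = 2
G(13) = mex{2,2,1,0} = 3
G(14) = mex{3,3,0,1} = 2
G(15) = mex{2,2,1,0} = 3

3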